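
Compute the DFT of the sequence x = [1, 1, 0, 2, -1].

X[k] = Σ(n=0 to 4) x[n] · ω_5^(nk)
where ω_5 = e^(-2πi/5)

Computing each X[k]:
X[0] = 3
X[1] = -0.6180-0.7265i
X[2] = 1.6180-3.0777i
X[3] = 1.6180+3.0777i
X[4] = -0.6180+0.7265i

X = [3, -0.6180-0.7265i, 1.6180-3.0777i, 1.6180+3.0777i, -0.6180+0.7265i]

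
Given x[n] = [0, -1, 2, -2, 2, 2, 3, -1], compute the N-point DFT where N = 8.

X[k] = Σ(n=0 to 7) x[n] · ω_8^(nk)
where ω_8 = e^(-2πi/8)

Computing each X[k]:
X[0] = 5
X[1] = -3.4142+3.8284i
X[2] = -3-4i
X[3] = -0.5858+1.8284i
X[4] = 9
X[5] = -0.5858-1.8284i
X[6] = -3+4i
X[7] = -3.4142-3.8284i

X = [5, -3.4142+3.8284i, -3-4i, -0.5858+1.8284i, 9, -0.5858-1.8284i, -3+4i, -3.4142-3.8284i]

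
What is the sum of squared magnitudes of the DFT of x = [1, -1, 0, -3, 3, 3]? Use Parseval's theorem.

Parseval: Σ|x[n]|² = (1/N)Σ|X[k]|², so Σ|X[k]|² = N·Σ|x[n]|² = 6·29.0000

Σ|X[k]|² = N·Σ|x[n]|² = 6·29.0000 = 174.0000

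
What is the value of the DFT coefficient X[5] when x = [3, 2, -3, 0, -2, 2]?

X[5] = Σ(n=0 to 5) x[n] · ω_6^(5n) where ω_6 = e^(-2πi/6)
= (3)·ω_6^0 + (2)·ω_6^5 + (-3)·ω_6^10 + (0)·ω_6^15 + (-2)·ω_6^20 + (2)·ω_6^25

X[5] = 7.5000-0.8660i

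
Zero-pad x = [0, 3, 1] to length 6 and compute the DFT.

Original 3-point DFT: [4, -2.0000-1.7321i, -2.0000+1.7321i]
Zero-padded 6-point DFT provides frequency interpolation.

DFT_6([x, 0, ...]) = [4, 1.0000-3.4641i, -2.0000-1.7321i, -2, -2.0000+1.7321i, 1.0000+3.4641i]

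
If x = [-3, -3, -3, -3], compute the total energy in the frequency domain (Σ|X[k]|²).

Parseval: Σ|x[n]|² = (1/N)Σ|X[k]|², so Σ|X[k]|² = N·Σ|x[n]|² = 4·36.0000

Σ|X[k]|² = N·Σ|x[n]|² = 4·36.0000 = 144.0000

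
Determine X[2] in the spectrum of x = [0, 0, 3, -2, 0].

X[2] = Σ(n=0 to 4) x[n] · ω_5^(2n) where ω_5 = e^(-2πi/5)
= (0)·ω_5^0 + (0)·ω_5^2 + (3)·ω_5^4 + (-2)·ω_5^6 + (0)·ω_5^8

X[2] = 0.3090+4.7553i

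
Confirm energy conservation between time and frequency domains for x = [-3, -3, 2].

Time domain:
Σ|x[n]|² = |-3|² + |-3|² + |2|² = 22.0000

Frequency domain:
(1/3)Σ|X[k]|² = (1/3)(|-4|² + |-2.5000+4.3301i|² + |-2.5000-4.3301i|²) = (1/3)·66.0000 = 22.0000

Both sides agree, confirming Parseval's theorem.

Σ|x[n]|² = (1/N)Σ|X[k]|² = 22.0000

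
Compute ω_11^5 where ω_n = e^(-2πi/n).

ω_11^5 = e^(-2πi·5/11)
= cos(-2π·5/11) + i·sin(-2π·5/11)
= cos(-10π/11) + i·sin(-10π/11)

ω_11^5 = cos(-10π/11) + i·sin(-10π/11) = -0.9595-0.2817i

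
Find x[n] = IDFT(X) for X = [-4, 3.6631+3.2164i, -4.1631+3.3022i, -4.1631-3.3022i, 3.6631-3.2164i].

x[n] = (1/5) Σ(k=0 to 4) X[k] · e^(2πikn/5)

Computing each x[n]:
x[0] = -1
x[1] = -1
x[2] = -2
x[3] = -3
x[4] = 3

x = [-1, -1, -2, -3, 3]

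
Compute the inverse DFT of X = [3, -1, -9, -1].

x[n] = (1/4) Σ(k=0 to 3) X[k] · e^(2πikn/4)

Computing each x[n]:
x[0] = -2
x[1] = 3
x[2] = -1
x[3] = 3

x = [-2, 3, -1, 3]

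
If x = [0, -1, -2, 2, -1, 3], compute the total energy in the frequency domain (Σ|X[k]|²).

Parseval: Σ|x[n]|² = (1/N)Σ|X[k]|², so Σ|X[k]|² = N·Σ|x[n]|² = 6·19.0000

Σ|X[k]|² = N·Σ|x[n]|² = 6·19.0000 = 114.0000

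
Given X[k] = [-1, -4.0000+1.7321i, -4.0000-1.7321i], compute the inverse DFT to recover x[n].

x[n] = (1/3) Σ(k=0 to 2) X[k] · e^(2πikn/3)

Computing each x[n]:
x[0] = -3
x[1] = 0
x[2] = 2

x = [-3, 0, 2]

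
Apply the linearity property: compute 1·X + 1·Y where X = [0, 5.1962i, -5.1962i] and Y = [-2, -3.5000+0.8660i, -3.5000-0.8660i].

By linearity: DFT(1x + 1y) = 1·DFT(x) + 1·DFT(y)
= 1·[0, 5.1962i, -5.1962i] + 1·[-2, -3.5000+0.8660i, -3.5000-0.8660i]

Computing element-wise:
Z[0] = 1·(0) + 1·(-2) = -2
Z[1] = 1·(5.1962i) + 1·(-3.5000+0.8660i) = -3.5000+6.0622i
Z[2] = 1·(-5.1962i) + 1·(-3.5000-0.8660i) = -3.5000-6.0622i

DFT(1x + 1y) = 1·X + 1·Y = [-2, -3.5000+6.0622i, -3.5000-6.0622i]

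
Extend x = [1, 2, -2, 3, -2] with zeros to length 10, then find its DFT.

Original 5-point DFT: [2, 0.1910-0.8653i, 1.3090-7.1064i, 1.3090+7.1064i, 0.1910+0.8653i]
Zero-padded 10-point DFT provides frequency interpolation.

DFT_10([x, 0, ...]) = [2, 2.6910-0.9511i, 0.1910-0.8653i, 3.8090+0.5878i, 1.3090-7.1064i, -8, 1.3090+7.1064i, 3.8090-0.5878i, 0.1910+0.8653i, 2.6910+0.9511i]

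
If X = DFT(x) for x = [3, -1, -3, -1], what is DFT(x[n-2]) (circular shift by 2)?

Time shift by 2: X_shifted[k] = ω_4^(2k) · X[k]
Shifted x = [-3, -1, 3, -1]

DFT(x[n-2]) = [-2, -6, 2, -6]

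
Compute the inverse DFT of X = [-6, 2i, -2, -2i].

x[n] = (1/4) Σ(k=0 to 3) X[k] · e^(2πikn/4)

Computing each x[n]:
x[0] = -2
x[1] = -2
x[2] = -2
x[3] = 0

x = [-2, -2, -2, 0]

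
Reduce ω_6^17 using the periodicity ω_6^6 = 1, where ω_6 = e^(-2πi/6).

Since ω_6^6 = 1, powers reduce modulo 6.
17 mod 6 = 5
So ω_6^17 = ω_6^5 = e^(-2πi·5/6)

ω_6^17 = ω_6^5 = 0.5000+0.8660i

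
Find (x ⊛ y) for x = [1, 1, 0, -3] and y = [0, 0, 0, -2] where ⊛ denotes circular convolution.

(x ⊛ y)[n] = Σ(m=0 to 3) x[m] · y[(n-m) mod 4]

Computing each output sample:
(x ⊛ y)[0] = -2
(x ⊛ y)[1] = 0
(x ⊛ y)[2] = 6
(x ⊛ y)[3] = -2

x ⊛ y = [-2, 0, 6, -2]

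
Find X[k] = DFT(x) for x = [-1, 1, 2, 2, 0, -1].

X[k] = Σ(n=0 to 5) x[n] · ω_6^(nk)
where ω_6 = e^(-2πi/6)

Computing each X[k]:
X[0] = 3
X[1] = -4.0000-3.4641i
X[2] = 0
X[3] = -1
X[4] = 0
X[5] = -4.0000+3.4641i

X = [3, -4.0000-3.4641i, 0, -1, 0, -4.0000+3.4641i]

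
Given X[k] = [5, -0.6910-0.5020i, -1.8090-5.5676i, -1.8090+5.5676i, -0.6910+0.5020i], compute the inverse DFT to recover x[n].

x[n] = (1/5) Σ(k=0 to 4) X[k] · e^(2πikn/5)

Computing each x[n]:
x[0] = 0
x[1] = 3
x[2] = -1
x[3] = 3
x[4] = 0

x = [0, 3, -1, 3, 0]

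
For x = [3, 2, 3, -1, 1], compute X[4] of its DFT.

X[4] = Σ(n=0 to 4) x[n] · ω_5^(4n) where ω_5 = e^(-2πi/5)
= (3)·ω_5^0 + (2)·ω_5^4 + (3)·ω_5^8 + (-1)·ω_5^12 + (1)·ω_5^16

X[4] = 2.3090+3.3022i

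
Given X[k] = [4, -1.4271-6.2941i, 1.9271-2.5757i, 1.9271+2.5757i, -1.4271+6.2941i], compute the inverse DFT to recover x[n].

x[n] = (1/5) Σ(k=0 to 4) X[k] · e^(2πikn/5)

Computing each x[n]:
x[0] = 1
x[1] = 3
x[2] = 2
x[3] = 1
x[4] = -3

x = [1, 3, 2, 1, -3]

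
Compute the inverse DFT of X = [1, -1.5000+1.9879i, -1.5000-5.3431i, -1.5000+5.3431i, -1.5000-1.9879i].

x[n] = (1/5) Σ(k=0 to 4) X[k] · e^(2πikn/5)

Computing each x[n]:
x[0] = -1
x[1] = 1
x[2] = -2
x[3] = 3
x[4] = 0

x = [-1, 1, -2, 3, 0]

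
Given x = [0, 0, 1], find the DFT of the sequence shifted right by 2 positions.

Time shift by 2: X_shifted[k] = ω_3^(2k) · X[k]
Shifted x = [0, 1, 0]

DFT(x[n-2]) = [1, -0.5000-0.8660i, -0.5000+0.8660i]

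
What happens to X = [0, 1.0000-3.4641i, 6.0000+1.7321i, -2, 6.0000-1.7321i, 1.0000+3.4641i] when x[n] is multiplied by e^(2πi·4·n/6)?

Modulation property: DFT(ω_6^(-4n)·x[n]) = X[(k-4) mod 6], so circularly shift X by 4 positions.

X[k-4] = [6.0000+1.7321i, -2, 6.0000-1.7321i, 1.0000+3.4641i, 0, 1.0000-3.4641i]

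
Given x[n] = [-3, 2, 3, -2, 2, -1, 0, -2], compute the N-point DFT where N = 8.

X[k] = Σ(n=0 to 7) x[n] · ω_8^(nk)
where ω_8 = e^(-2πi/8)

Computing each X[k]:
X[0] = -1
X[1] = -2.8787-5.1213i
X[2] = -4-5i
X[3] = -7.1213+0.8787i
X[4] = 5
X[5] = -7.1213-0.8787i
X[6] = -4+5i
X[7] = -2.8787+5.1213i

X = [-1, -2.8787-5.1213i, -4-5i, -7.1213+0.8787i, 5, -7.1213-0.8787i, -4+5i, -2.8787+5.1213i]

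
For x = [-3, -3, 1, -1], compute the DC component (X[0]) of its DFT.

X[0] = Σ(n=0 to 3) x[n] · ω_4^0 = Σ x[n]
= (-3) + (-3) + (1) + (-1)

X[0] = -6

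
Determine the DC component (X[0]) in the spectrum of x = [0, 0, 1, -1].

X[0] = Σ(n=0 to 3) x[n] · ω_4^0 = Σ x[n]
= (0) + (0) + (1) + (-1)

X[0] = 0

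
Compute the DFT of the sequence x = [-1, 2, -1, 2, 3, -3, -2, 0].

X[k] = Σ(n=0 to 7) x[n] · ω_8^(nk)
where ω_8 = e^(-2πi/8)

Computing each X[k]:
X[0] = 0
X[1] = -1.8787-5.9497i
X[2] = 5+3i
X[3] = -6.1213-3.9497i
X[4] = -2
X[5] = -6.1213+3.9497i
X[6] = 5-3i
X[7] = -1.8787+5.9497i

X = [0, -1.8787-5.9497i, 5+3i, -6.1213-3.9497i, -2, -6.1213+3.9497i, 5-3i, -1.8787+5.9497i]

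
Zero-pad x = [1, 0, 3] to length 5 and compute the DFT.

Original 3-point DFT: [4, -0.5000+2.5981i, -0.5000-2.5981i]
Zero-padded 5-point DFT provides frequency interpolation.

DFT_5([x, 0, ...]) = [4, -1.4271-1.7634i, 1.9271+2.8532i, 1.9271-2.8532i, -1.4271+1.7634i]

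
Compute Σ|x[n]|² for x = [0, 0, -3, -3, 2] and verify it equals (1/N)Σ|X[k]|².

Time domain:
Σ|x[n]|² = |0|² + |0|² + |-3|² + |-3|² + |2|² = 22.0000

Frequency domain:
(1/5)Σ|X[k]|² = (1/5)(|-4|² + |5.4721+1.9021i|² + |-3.4721+1.1756i|² + |-3.4721-1.1756i|² + |5.4721-1.9021i|²) = (1/5)·110.0000 = 22.0000

Both sides agree, confirming Parseval's theorem.

Σ|x[n]|² = (1/N)Σ|X[k]|² = 22.0000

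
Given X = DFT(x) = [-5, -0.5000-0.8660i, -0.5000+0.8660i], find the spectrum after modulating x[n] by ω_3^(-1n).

Modulation property: DFT(ω_3^(-1n)·x[n]) = X[(k-1) mod 3], so circularly shift X by 1 positions.

X[k-1] = [-0.5000+0.8660i, -5, -0.5000-0.8660i]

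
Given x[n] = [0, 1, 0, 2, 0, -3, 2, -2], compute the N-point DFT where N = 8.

X[k] = Σ(n=0 to 7) x[n] · ω_8^(nk)
where ω_8 = e^(-2πi/8)

Computing each X[k]:
X[0] = 0
X[1] = -3.6569i
X[2] = -2+2i
X[3] = -7.6569i
X[4] = 4
X[5] = 7.6569i
X[6] = -2-2i
X[7] = 3.6569i

X = [0, -3.6569i, -2+2i, -7.6569i, 4, 7.6569i, -2-2i, 3.6569i]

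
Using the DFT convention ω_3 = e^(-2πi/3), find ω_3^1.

ω_3^1 = e^(-2πi·1/3)
= cos(-2π·1/3) + i·sin(-2π·1/3)
= cos(-2π/3) + i·sin(-2π/3)

ω_3^1 = cos(-2π/3) + i·sin(-2π/3) = -0.5000-0.8660i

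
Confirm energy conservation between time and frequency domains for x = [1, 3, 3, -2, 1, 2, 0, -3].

Time domain:
Σ|x[n]|² = |1|² + |3|² + |3|² + |-2|² + |1|² + |2|² + |0|² + |-3|² = 37.0000

Frequency domain:
(1/8)Σ|X[k]|² = (1/8)(|5|² + |-4.4142i|² + |-1-10i|² + |1.5858i|² + |5|² + |-1.5858i|² + |-1+10i|² + |4.4142i|²) = (1/8)·296.0000 = 37.0000

Both sides agree, confirming Parseval's theorem.

Σ|x[n]|² = (1/N)Σ|X[k]|² = 37.0000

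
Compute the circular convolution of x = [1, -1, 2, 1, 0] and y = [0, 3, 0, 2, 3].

(x ⊛ y)[n] = Σ(m=0 to 4) x[m] · y[(n-m) mod 5]

Computing each output sample:
(x ⊛ y)[0] = 1
(x ⊛ y)[1] = 11
(x ⊛ y)[2] = 0
(x ⊛ y)[3] = 8
(x ⊛ y)[4] = 4

x ⊛ y = [1, 11, 0, 8, 4]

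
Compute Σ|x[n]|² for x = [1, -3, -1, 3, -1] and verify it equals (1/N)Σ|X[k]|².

Time domain:
Σ|x[n]|² = |1|² + |-3|² + |-1|² + |3|² + |-1|² = 21.0000

Frequency domain:
(1/5)Σ|X[k]|² = (1/5)(|-1|² + |-1.8541+4.2533i|² + |4.8541-2.6287i|² + |4.8541+2.6287i|² + |-1.8541-4.2533i|²) = (1/5)·105.0000 = 21.0000

Both sides agree, confirming Parseval's theorem.

Σ|x[n]|² = (1/N)Σ|X[k]|² = 21.0000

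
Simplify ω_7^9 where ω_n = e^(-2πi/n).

Since ω_7^7 = 1, powers reduce modulo 7.
9 mod 7 = 2
So ω_7^9 = ω_7^2 = e^(-2πi·2/7)

ω_7^9 = ω_7^2 = -0.2225-0.9749i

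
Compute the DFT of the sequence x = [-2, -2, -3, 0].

X[k] = Σ(n=0 to 3) x[n] · ω_4^(nk)
where ω_4 = e^(-2πi/4)

Computing each X[k]:
X[0] = -7
X[1] = 1+2i
X[2] = -3
X[3] = 1-2i

X = [-7, 1+2i, -3, 1-2i]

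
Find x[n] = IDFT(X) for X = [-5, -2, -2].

x[n] = (1/3) Σ(k=0 to 2) X[k] · e^(2πikn/3)

Computing each x[n]:
x[0] = -3
x[1] = -1
x[2] = -1

x = [-3, -1, -1]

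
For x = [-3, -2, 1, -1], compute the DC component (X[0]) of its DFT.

X[0] = Σ(n=0 to 3) x[n] · ω_4^0 = Σ x[n]
= (-3) + (-2) + (1) + (-1)

X[0] = -5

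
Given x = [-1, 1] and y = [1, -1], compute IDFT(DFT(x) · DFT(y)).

(x ⊛ y)[n] = Σ(m=0 to 1) x[m] · y[(n-m) mod 2]

Computing each output sample:
(x ⊛ y)[0] = -2
(x ⊛ y)[1] = 2

x ⊛ y = [-2, 2]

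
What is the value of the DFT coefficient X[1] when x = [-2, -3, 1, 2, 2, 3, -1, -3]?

X[1] = Σ(n=0 to 7) x[n] · ω_8^(1n) where ω_8 = e^(-2πi/8)
= (-2)·ω_8^0 + (-3)·ω_8^1 + (1)·ω_8^2 + (2)·ω_8^3 + (2)·ω_8^4 + (3)·ω_8^5 + (-1)·ω_8^6 + (-3)·ω_8^7

X[1] = -11.7782-1.2929i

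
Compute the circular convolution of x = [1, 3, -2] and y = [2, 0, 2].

(x ⊛ y)[n] = Σ(m=0 to 2) x[m] · y[(n-m) mod 3]

Computing each output sample:
(x ⊛ y)[0] = 8
(x ⊛ y)[1] = 2
(x ⊛ y)[2] = -2

x ⊛ y = [8, 2, -2]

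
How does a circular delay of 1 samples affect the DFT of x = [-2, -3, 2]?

Time shift by 1: X_shifted[k] = ω_3^(1k) · X[k]
Shifted x = [2, -2, -3]

DFT(x[n-1]) = [-3, 4.5000-0.8660i, 4.5000+0.8660i]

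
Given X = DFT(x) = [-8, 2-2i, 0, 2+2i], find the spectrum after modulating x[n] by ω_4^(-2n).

Modulation property: DFT(ω_4^(-2n)·x[n]) = X[(k-2) mod 4], so circularly shift X by 2 positions.

X[k-2] = [0, 2+2i, -8, 2-2i]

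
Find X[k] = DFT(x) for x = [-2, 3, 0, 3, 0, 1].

X[k] = Σ(n=0 to 5) x[n] · ω_6^(nk)
where ω_6 = e^(-2πi/6)

Computing each X[k]:
X[0] = 5
X[1] = -3.0000-1.7321i
X[2] = -1.0000-1.7321i
X[3] = -9
X[4] = -1.0000+1.7321i
X[5] = -3.0000+1.7321i

X = [5, -3.0000-1.7321i, -1.0000-1.7321i, -9, -1.0000+1.7321i, -3.0000+1.7321i]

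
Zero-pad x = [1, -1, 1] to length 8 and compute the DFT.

Original 3-point DFT: [1, 1.0000+1.7321i, 1.0000-1.7321i]
Zero-padded 8-point DFT provides frequency interpolation.

DFT_8([x, 0, ...]) = [1, 0.2929-0.2929i, 1i, 1.7071+1.7071i, 3, 1.7071-1.7071i, -1i, 0.2929+0.2929i]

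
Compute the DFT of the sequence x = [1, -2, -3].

X[k] = Σ(n=0 to 2) x[n] · ω_3^(nk)
where ω_3 = e^(-2πi/3)

Computing each X[k]:
X[0] = -4
X[1] = 3.5000-0.8660i
X[2] = 3.5000+0.8660i

X = [-4, 3.5000-0.8660i, 3.5000+0.8660i]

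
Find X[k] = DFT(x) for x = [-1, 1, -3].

X[k] = Σ(n=0 to 2) x[n] · ω_3^(nk)
where ω_3 = e^(-2πi/3)

Computing each X[k]:
X[0] = -3
X[1] = -3.4641i
X[2] = 3.4641i

X = [-3, -3.4641i, 3.4641i]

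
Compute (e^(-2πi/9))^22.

Since ω_9^9 = 1, powers reduce modulo 9.
22 mod 9 = 4
So ω_9^22 = ω_9^4 = e^(-2πi·4/9)

ω_9^22 = ω_9^4 = -0.9397-0.3420i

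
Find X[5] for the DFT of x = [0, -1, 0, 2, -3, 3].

X[5] = Σ(n=0 to 5) x[n] · ω_6^(5n) where ω_6 = e^(-2πi/6)
= (0)·ω_6^0 + (-1)·ω_6^5 + (0)·ω_6^10 + (2)·ω_6^15 + (-3)·ω_6^20 + (3)·ω_6^25

X[5] = 0.5000-0.8660i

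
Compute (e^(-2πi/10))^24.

Since ω_10^10 = 1, powers reduce modulo 10.
24 mod 10 = 4
So ω_10^24 = ω_10^4 = e^(-2πi·4/10)

ω_10^24 = ω_10^4 = -0.8090-0.5878i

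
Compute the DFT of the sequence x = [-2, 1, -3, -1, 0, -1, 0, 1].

X[k] = Σ(n=0 to 7) x[n] · ω_8^(nk)
where ω_8 = e^(-2πi/8)

Computing each X[k]:
X[0] = -5
X[1] = 0.8284+3.0000i
X[2] = 1
X[3] = -4.8284-3.0000i
X[4] = -5
X[5] = -4.8284+3.0000i
X[6] = 1
X[7] = 0.8284-3.0000i

X = [-5, 0.8284+3.0000i, 1, -4.8284-3.0000i, -5, -4.8284+3.0000i, 1, 0.8284-3.0000i]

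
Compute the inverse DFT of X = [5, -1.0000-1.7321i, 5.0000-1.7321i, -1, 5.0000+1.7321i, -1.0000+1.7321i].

x[n] = (1/6) Σ(k=0 to 5) X[k] · e^(2πikn/6)

Computing each x[n]:
x[0] = 2
x[1] = 1
x[2] = 0
x[3] = 3
x[4] = 0
x[5] = -1

x = [2, 1, 0, 3, 0, -1]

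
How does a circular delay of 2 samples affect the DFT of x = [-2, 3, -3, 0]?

Time shift by 2: X_shifted[k] = ω_4^(2k) · X[k]
Shifted x = [-3, 0, -2, 3]

DFT(x[n-2]) = [-2, -1+3i, -8, -1-3i]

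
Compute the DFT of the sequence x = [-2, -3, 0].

X[k] = Σ(n=0 to 2) x[n] · ω_3^(nk)
where ω_3 = e^(-2πi/3)

Computing each X[k]:
X[0] = -5
X[1] = -0.5000+2.5981i
X[2] = -0.5000-2.5981i

X = [-5, -0.5000+2.5981i, -0.5000-2.5981i]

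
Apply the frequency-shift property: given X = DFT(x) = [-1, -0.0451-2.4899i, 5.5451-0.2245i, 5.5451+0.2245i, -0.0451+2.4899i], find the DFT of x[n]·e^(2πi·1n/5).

Modulation property: DFT(ω_5^(-1n)·x[n]) = X[(k-1) mod 5], so circularly shift X by 1 positions.

X[k-1] = [-0.0451+2.4899i, -1, -0.0451-2.4899i, 5.5451-0.2245i, 5.5451+0.2245i]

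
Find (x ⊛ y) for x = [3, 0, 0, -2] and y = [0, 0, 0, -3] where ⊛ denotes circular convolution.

(x ⊛ y)[n] = Σ(m=0 to 3) x[m] · y[(n-m) mod 4]

Computing each output sample:
(x ⊛ y)[0] = 0
(x ⊛ y)[1] = 0
(x ⊛ y)[2] = 6
(x ⊛ y)[3] = -9

x ⊛ y = [0, 0, 6, -9]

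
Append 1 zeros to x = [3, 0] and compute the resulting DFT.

Original 2-point DFT: [3, 3]
Zero-padded 3-point DFT provides frequency interpolation.

DFT_3([x, 0, ...]) = [3, 3, 3]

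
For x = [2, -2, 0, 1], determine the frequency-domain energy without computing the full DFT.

Parseval: Σ|x[n]|² = (1/N)Σ|X[k]|², so Σ|X[k]|² = N·Σ|x[n]|² = 4·9.0000

Σ|X[k]|² = N·Σ|x[n]|² = 4·9.0000 = 36.0000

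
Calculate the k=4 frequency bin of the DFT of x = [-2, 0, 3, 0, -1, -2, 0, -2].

X[4] = Σ(n=0 to 7) x[n] · ω_8^(4n) where ω_8 = e^(-2πi/8)
= (-2)·ω_8^0 + (0)·ω_8^4 + (3)·ω_8^8 + (0)·ω_8^12 + (-1)·ω_8^16 + (-2)·ω_8^20 + (0)·ω_8^24 + (-2)·ω_8^28

X[4] = 4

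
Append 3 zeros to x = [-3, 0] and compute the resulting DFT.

Original 2-point DFT: [-3, -3]
Zero-padded 5-point DFT provides frequency interpolation.

DFT_5([x, 0, ...]) = [-3, -3, -3, -3, -3]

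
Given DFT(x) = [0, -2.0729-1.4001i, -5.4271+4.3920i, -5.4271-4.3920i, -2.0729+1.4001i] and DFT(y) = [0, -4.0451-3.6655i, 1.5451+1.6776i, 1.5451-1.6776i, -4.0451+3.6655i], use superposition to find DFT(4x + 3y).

By linearity: DFT(4x + 3y) = 4·DFT(x) + 3·DFT(y)
= 4·[0, -2.0729-1.4001i, -5.4271+4.3920i, -5.4271-4.3920i, -2.0729+1.4001i] + 3·[0, -4.0451-3.6655i, 1.5451+1.6776i, 1.5451-1.6776i, -4.0451+3.6655i]

Computing element-wise:
Z[0] = 4·(0) + 3·(0) = 0
Z[1] = 4·(-2.0729-1.4001i) + 3·(-4.0451-3.6655i) = -20.4269-16.5969i
Z[2] = 4·(-5.4271+4.3920i) + 3·(1.5451+1.6776i) = -17.0731+22.6008i
Z[3] = 4·(-5.4271-4.3920i) + 3·(1.5451-1.6776i) = -17.0731-22.6008i
Z[4] = 4·(-2.0729+1.4001i) + 3·(-4.0451+3.6655i) = -20.4269+16.5969i

DFT(4x + 3y) = 4·X + 3·Y = [0, -20.4269-16.5969i, -17.0731+22.6008i, -17.0731-22.6008i, -20.4269+16.5969i]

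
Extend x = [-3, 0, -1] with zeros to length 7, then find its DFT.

Original 3-point DFT: [-4, -2.5000-0.8660i, -2.5000+0.8660i]
Zero-padded 7-point DFT provides frequency interpolation.

DFT_7([x, 0, ...]) = [-4, -2.7775+0.9749i, -2.0990-0.4339i, -3.6235-0.7818i, -3.6235+0.7818i, -2.0990+0.4339i, -2.7775-0.9749i]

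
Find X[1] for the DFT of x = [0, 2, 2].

X[1] = Σ(n=0 to 2) x[n] · ω_3^(1n) where ω_3 = e^(-2πi/3)
= (0)·ω_3^0 + (2)·ω_3^1 + (2)·ω_3^2

X[1] = -2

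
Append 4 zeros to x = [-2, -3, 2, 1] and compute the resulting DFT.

Original 4-point DFT: [-2, -4+4i, 2, -4-4i]
Zero-padded 8-point DFT provides frequency interpolation.

DFT_8([x, 0, ...]) = [-2, -4.8284-0.5858i, -4+4i, 0.8284+3.4142i, 2, 0.8284-3.4142i, -4-4i, -4.8284+0.5858i]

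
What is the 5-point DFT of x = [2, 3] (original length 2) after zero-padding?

Original 2-point DFT: [5, -1]
Zero-padded 5-point DFT provides frequency interpolation.

DFT_5([x, 0, ...]) = [5, 2.9271-2.8532i, -0.4271-1.7634i, -0.4271+1.7634i, 2.9271+2.8532i]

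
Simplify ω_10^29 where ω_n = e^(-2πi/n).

Since ω_10^10 = 1, powers reduce modulo 10.
29 mod 10 = 9
So ω_10^29 = ω_10^9 = e^(-2πi·9/10)

ω_10^29 = ω_10^9 = 0.8090+0.5878i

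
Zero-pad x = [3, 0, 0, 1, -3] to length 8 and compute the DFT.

Original 5-point DFT: [1, 1.2639-2.2654i, 5.7361-2.7144i, 5.7361+2.7144i, 1.2639+2.2654i]
Zero-padded 8-point DFT provides frequency interpolation.

DFT_8([x, 0, ...]) = [1, 5.2929-0.7071i, 1i, 6.7071-0.7071i, -1, 6.7071+0.7071i, -1i, 5.2929+0.7071i]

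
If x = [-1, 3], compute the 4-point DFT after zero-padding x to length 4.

Original 2-point DFT: [2, -4]
Zero-padded 4-point DFT provides frequency interpolation.

DFT_4([x, 0, ...]) = [2, -1-3i, -4, -1+3i]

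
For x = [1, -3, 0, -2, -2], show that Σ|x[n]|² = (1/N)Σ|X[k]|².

Time domain:
Σ|x[n]|² = |1|² + |-3|² + |0|² + |-2|² + |-2|² = 18.0000

Frequency domain:
(1/5)Σ|X[k]|² = (1/5)(|-6|² + |1.0729-0.2245i|² + |4.4271+2.4899i|² + |4.4271-2.4899i|² + |1.0729+0.2245i|²) = (1/5)·90.0000 = 18.0000

Both sides agree, confirming Parseval's theorem.

Σ|x[n]|² = (1/N)Σ|X[k]|² = 18.0000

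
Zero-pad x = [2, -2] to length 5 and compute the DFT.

Original 2-point DFT: [0, 4]
Zero-padded 5-point DFT provides frequency interpolation.

DFT_5([x, 0, ...]) = [0, 1.3820+1.9021i, 3.6180+1.1756i, 3.6180-1.1756i, 1.3820-1.9021i]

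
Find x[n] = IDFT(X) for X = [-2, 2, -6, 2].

x[n] = (1/4) Σ(k=0 to 3) X[k] · e^(2πikn/4)

Computing each x[n]:
x[0] = -1
x[1] = 1
x[2] = -3
x[3] = 1

x = [-1, 1, -3, 1]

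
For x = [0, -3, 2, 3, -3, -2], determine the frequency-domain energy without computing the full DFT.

Parseval: Σ|x[n]|² = (1/N)Σ|X[k]|², so Σ|X[k]|² = N·Σ|x[n]|² = 6·35.0000

Σ|X[k]|² = N·Σ|x[n]|² = 6·35.0000 = 210.0000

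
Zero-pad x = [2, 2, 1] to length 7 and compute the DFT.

Original 3-point DFT: [5, 0.5000-0.8660i, 0.5000+0.8660i]
Zero-padded 7-point DFT provides frequency interpolation.

DFT_7([x, 0, ...]) = [5, 3.0245-2.5386i, 0.6540-1.5160i, 0.8216-0.0859i, 0.8216+0.0859i, 0.6540+1.5160i, 3.0245+2.5386i]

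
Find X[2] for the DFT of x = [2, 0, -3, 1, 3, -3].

X[2] = Σ(n=0 to 5) x[n] · ω_6^(2n) where ω_6 = e^(-2πi/6)
= (2)·ω_6^0 + (0)·ω_6^2 + (-3)·ω_6^4 + (1)·ω_6^6 + (3)·ω_6^8 + (-3)·ω_6^10

X[2] = 4.5000-7.7942i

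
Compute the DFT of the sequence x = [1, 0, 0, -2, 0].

X[k] = Σ(n=0 to 4) x[n] · ω_5^(nk)
where ω_5 = e^(-2πi/5)

Computing each X[k]:
X[0] = -1
X[1] = 2.6180-1.1756i
X[2] = 0.3820+1.9021i
X[3] = 0.3820-1.9021i
X[4] = 2.6180+1.1756i

X = [-1, 2.6180-1.1756i, 0.3820+1.9021i, 0.3820-1.9021i, 2.6180+1.1756i]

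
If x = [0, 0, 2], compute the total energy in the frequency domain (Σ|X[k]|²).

Parseval: Σ|x[n]|² = (1/N)Σ|X[k]|², so Σ|X[k]|² = N·Σ|x[n]|² = 3·4.0000

Σ|X[k]|² = N·Σ|x[n]|² = 3·4.0000 = 12.0000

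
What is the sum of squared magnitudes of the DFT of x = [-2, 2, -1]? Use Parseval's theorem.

Parseval: Σ|x[n]|² = (1/N)Σ|X[k]|², so Σ|X[k]|² = N·Σ|x[n]|² = 3·9.0000

Σ|X[k]|² = N·Σ|x[n]|² = 3·9.0000 = 27.0000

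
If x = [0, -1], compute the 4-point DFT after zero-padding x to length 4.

Original 2-point DFT: [-1, 1]
Zero-padded 4-point DFT provides frequency interpolation.

DFT_4([x, 0, ...]) = [-1, 1i, 1, -1i]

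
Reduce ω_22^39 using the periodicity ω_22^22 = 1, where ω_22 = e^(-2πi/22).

Since ω_22^22 = 1, powers reduce modulo 22.
39 mod 22 = 17
So ω_22^39 = ω_22^17 = e^(-2πi·17/22)

ω_22^39 = ω_22^17 = 0.1423+0.9898i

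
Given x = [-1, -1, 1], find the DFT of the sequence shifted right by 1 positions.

Time shift by 1: X_shifted[k] = ω_3^(1k) · X[k]
Shifted x = [1, -1, -1]

DFT(x[n-1]) = [-1, 2, 2]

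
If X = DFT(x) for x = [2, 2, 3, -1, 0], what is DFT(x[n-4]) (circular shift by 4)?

Time shift by 4: X_shifted[k] = ω_5^(4k) · X[k]
Shifted x = [2, 3, -1, 0, 2]

DFT(x[n-4]) = [6, 4.3541-0.3633i, -2.3541-1.5388i, -2.3541+1.5388i, 4.3541+0.3633i]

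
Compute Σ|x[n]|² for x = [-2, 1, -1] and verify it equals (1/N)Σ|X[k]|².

Time domain:
Σ|x[n]|² = |-2|² + |1|² + |-1|² = 6.0000

Frequency domain:
(1/3)Σ|X[k]|² = (1/3)(|-2|² + |-2.0000-1.7321i|² + |-2.0000+1.7321i|²) = (1/3)·18.0000 = 6.0000

Both sides agree, confirming Parseval's theorem.

Σ|x[n]|² = (1/N)Σ|X[k]|² = 6.0000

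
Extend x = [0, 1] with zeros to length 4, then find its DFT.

Original 2-point DFT: [1, -1]
Zero-padded 4-point DFT provides frequency interpolation.

DFT_4([x, 0, ...]) = [1, -1i, -1, 1i]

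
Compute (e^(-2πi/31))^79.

Since ω_31^31 = 1, powers reduce modulo 31.
79 mod 31 = 17
So ω_31^79 = ω_31^17 = e^(-2πi·17/31)

ω_31^79 = ω_31^17 = -0.9541+0.2994i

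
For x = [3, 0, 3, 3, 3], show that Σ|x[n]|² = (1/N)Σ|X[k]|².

Time domain:
Σ|x[n]|² = |3|² + |0|² + |3|² + |3|² + |3|² = 36.0000

Frequency domain:
(1/5)Σ|X[k]|² = (1/5)(|12|² + |-0.9271+2.8532i|² + |2.4271+1.7634i|² + |2.4271-1.7634i|² + |-0.9271-2.8532i|²) = (1/5)·180.0000 = 36.0000

Both sides agree, confirming Parseval's theorem.

Σ|x[n]|² = (1/N)Σ|X[k]|² = 36.0000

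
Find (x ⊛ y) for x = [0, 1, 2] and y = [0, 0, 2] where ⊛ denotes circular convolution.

(x ⊛ y)[n] = Σ(m=0 to 2) x[m] · y[(n-m) mod 3]

Computing each output sample:
(x ⊛ y)[0] = 2
(x ⊛ y)[1] = 4
(x ⊛ y)[2] = 0

x ⊛ y = [2, 4, 0]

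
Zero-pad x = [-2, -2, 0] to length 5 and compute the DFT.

Original 3-point DFT: [-4, -1.0000+1.7321i, -1.0000-1.7321i]
Zero-padded 5-point DFT provides frequency interpolation.

DFT_5([x, 0, ...]) = [-4, -2.6180+1.9021i, -0.3820+1.1756i, -0.3820-1.1756i, -2.6180-1.9021i]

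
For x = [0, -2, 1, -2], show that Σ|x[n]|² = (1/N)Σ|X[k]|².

Time domain:
Σ|x[n]|² = |0|² + |-2|² + |1|² + |-2|² = 9.0000

Frequency domain:
(1/4)Σ|X[k]|² = (1/4)(|-3|² + |-1|² + |5|² + |-1|²) = (1/4)·36.0000 = 9.0000

Both sides agree, confirming Parseval's theorem.

Σ|x[n]|² = (1/N)Σ|X[k]|² = 9.0000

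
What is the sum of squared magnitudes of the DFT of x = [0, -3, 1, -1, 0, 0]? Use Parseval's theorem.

Parseval: Σ|x[n]|² = (1/N)Σ|X[k]|², so Σ|X[k]|² = N·Σ|x[n]|² = 6·11.0000

Σ|X[k]|² = N·Σ|x[n]|² = 6·11.0000 = 66.0000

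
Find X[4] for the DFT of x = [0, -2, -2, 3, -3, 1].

X[4] = Σ(n=0 to 5) x[n] · ω_6^(4n) where ω_6 = e^(-2πi/6)
= (0)·ω_6^0 + (-2)·ω_6^4 + (-2)·ω_6^8 + (3)·ω_6^12 + (-3)·ω_6^16 + (1)·ω_6^20

X[4] = 6.0000-3.4641i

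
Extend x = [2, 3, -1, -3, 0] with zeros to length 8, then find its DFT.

Original 5-point DFT: [1, 6.1631-4.0287i, -1.6631+0.1388i, -1.6631-0.1388i, 6.1631+4.0287i]
Zero-padded 8-point DFT provides frequency interpolation.

DFT_8([x, 0, ...]) = [1, 6.2426+1.0000i, 3-6i, -2.2426-1.0000i, 1, -2.2426+1.0000i, 3+6i, 6.2426-1.0000i]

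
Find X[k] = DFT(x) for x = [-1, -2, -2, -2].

X[k] = Σ(n=0 to 3) x[n] · ω_4^(nk)
where ω_4 = e^(-2πi/4)

Computing each X[k]:
X[0] = -7
X[1] = 1
X[2] = 1
X[3] = 1

X = [-7, 1, 1, 1]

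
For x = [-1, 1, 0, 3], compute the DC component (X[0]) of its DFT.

X[0] = Σ(n=0 to 3) x[n] · ω_4^0 = Σ x[n]
= (-1) + (1) + (0) + (3)

X[0] = 3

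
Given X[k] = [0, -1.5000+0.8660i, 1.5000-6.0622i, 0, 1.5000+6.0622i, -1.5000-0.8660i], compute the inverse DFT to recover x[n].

x[n] = (1/6) Σ(k=0 to 5) X[k] · e^(2πikn/6)

Computing each x[n]:
x[0] = 0
x[1] = 1
x[2] = -2
x[3] = 1
x[4] = 2
x[5] = -2

x = [0, 1, -2, 1, 2, -2]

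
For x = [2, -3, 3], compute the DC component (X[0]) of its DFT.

X[0] = Σ(n=0 to 2) x[n] · ω_3^0 = Σ x[n]
= (2) + (-3) + (3)

X[0] = 2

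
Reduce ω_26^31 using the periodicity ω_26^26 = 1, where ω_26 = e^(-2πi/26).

Since ω_26^26 = 1, powers reduce modulo 26.
31 mod 26 = 5
So ω_26^31 = ω_26^5 = e^(-2πi·5/26)

ω_26^31 = ω_26^5 = 0.3546-0.9350i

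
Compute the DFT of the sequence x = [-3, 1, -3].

X[k] = Σ(n=0 to 2) x[n] · ω_3^(nk)
where ω_3 = e^(-2πi/3)

Computing each X[k]:
X[0] = -5
X[1] = -2.0000-3.4641i
X[2] = -2.0000+3.4641i

X = [-5, -2.0000-3.4641i, -2.0000+3.4641i]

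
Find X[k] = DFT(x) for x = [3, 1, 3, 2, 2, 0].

X[k] = Σ(n=0 to 5) x[n] · ω_6^(nk)
where ω_6 = e^(-2πi/6)

Computing each X[k]:
X[0] = 11
X[1] = -1.0000-1.7321i
X[2] = 2
X[3] = 5
X[4] = 2
X[5] = -1.0000+1.7321i

X = [11, -1.0000-1.7321i, 2, 5, 2, -1.0000+1.7321i]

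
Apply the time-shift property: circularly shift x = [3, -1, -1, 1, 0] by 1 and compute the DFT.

Time shift by 1: X_shifted[k] = ω_5^(1k) · X[k]
Shifted x = [0, 3, -1, -1, 1]

DFT(x[n-1]) = [2, 2.8541-1.9021i, -3.8541-1.1756i, -3.8541+1.1756i, 2.8541+1.9021i]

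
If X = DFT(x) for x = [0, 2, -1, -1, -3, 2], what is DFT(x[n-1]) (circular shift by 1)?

Time shift by 1: X_shifted[k] = ω_6^(1k) · X[k]
Shifted x = [2, 0, 2, -1, -1, -3]

DFT(x[n-1]) = [-1, 1.0000-5.1962i, 2, 7, 2, 1.0000+5.1962i]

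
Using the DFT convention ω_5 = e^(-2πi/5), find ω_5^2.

ω_5^2 = e^(-2πi·2/5)
= cos(-2π·2/5) + i·sin(-2π·2/5)
= cos(-4π/5) + i·sin(-4π/5)

ω_5^2 = cos(-4π/5) + i·sin(-4π/5) = -0.8090-0.5878i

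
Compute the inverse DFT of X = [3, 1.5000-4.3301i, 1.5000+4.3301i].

x[n] = (1/3) Σ(k=0 to 2) X[k] · e^(2πikn/3)

Computing each x[n]:
x[0] = 2
x[1] = 3
x[2] = -2

x = [2, 3, -2]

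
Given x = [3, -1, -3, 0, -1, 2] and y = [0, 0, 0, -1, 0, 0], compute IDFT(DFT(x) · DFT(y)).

(x ⊛ y)[n] = Σ(m=0 to 5) x[m] · y[(n-m) mod 6]

Computing each output sample:
(x ⊛ y)[0] = 0
(x ⊛ y)[1] = 1
(x ⊛ y)[2] = -2
(x ⊛ y)[3] = -3
(x ⊛ y)[4] = 1
(x ⊛ y)[5] = 3

x ⊛ y = [0, 1, -2, -3, 1, 3]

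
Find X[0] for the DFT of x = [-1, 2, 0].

X[0] = Σ(n=0 to 2) x[n] · ω_3^0 = Σ x[n]
= (-1) + (2) + (0)

X[0] = 1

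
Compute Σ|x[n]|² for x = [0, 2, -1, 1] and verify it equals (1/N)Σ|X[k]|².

Time domain:
Σ|x[n]|² = |0|² + |2|² + |-1|² + |1|² = 6.0000

Frequency domain:
(1/4)Σ|X[k]|² = (1/4)(|2|² + |1-1i|² + |-4|² + |1+1i|²) = (1/4)·24.0000 = 6.0000

Both sides agree, confirming Parseval's theorem.

Σ|x[n]|² = (1/N)Σ|X[k]|² = 6.0000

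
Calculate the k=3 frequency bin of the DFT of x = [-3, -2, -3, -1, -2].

X[3] = Σ(n=0 to 4) x[n] · ω_5^(3n) where ω_5 = e^(-2πi/5)
= (-3)·ω_5^0 + (-2)·ω_5^3 + (-3)·ω_5^6 + (-1)·ω_5^9 + (-2)·ω_5^12

X[3] = -1.0000+1.9021i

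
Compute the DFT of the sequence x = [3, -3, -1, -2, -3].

X[k] = Σ(n=0 to 4) x[n] · ω_5^(nk)
where ω_5 = e^(-2πi/5)

Computing each X[k]:
X[0] = -6
X[1] = 3.5729-0.5878i
X[2] = 6.9271+0.9511i
X[3] = 6.9271-0.9511i
X[4] = 3.5729+0.5878i

X = [-6, 3.5729-0.5878i, 6.9271+0.9511i, 6.9271-0.9511i, 3.5729+0.5878i]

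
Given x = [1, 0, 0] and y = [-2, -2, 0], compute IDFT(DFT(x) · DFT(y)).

(x ⊛ y)[n] = Σ(m=0 to 2) x[m] · y[(n-m) mod 3]

Computing each output sample:
(x ⊛ y)[0] = -2
(x ⊛ y)[1] = -2
(x ⊛ y)[2] = 0

x ⊛ y = [-2, -2, 0]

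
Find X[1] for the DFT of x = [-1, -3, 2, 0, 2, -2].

X[1] = Σ(n=0 to 5) x[n] · ω_6^(1n) where ω_6 = e^(-2πi/6)
= (-1)·ω_6^0 + (-3)·ω_6^1 + (2)·ω_6^2 + (0)·ω_6^3 + (2)·ω_6^4 + (-2)·ω_6^5

X[1] = -5.5000+0.8660i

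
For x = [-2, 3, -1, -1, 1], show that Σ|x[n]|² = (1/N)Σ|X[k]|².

Time domain:
Σ|x[n]|² = |-2|² + |3|² + |-1|² + |-1|² + |1|² = 16.0000

Frequency domain:
(1/5)Σ|X[k]|² = (1/5)(|0|² + |0.8541-1.9021i|² + |-5.8541-1.1756i|² + |-5.8541+1.1756i|² + |0.8541+1.9021i|²) = (1/5)·80.0000 = 16.0000

Both sides agree, confirming Parseval's theorem.

Σ|x[n]|² = (1/N)Σ|X[k]|² = 16.0000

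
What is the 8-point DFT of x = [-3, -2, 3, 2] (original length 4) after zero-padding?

Original 4-point DFT: [0, -6+4i, 0, -6-4i]
Zero-padded 8-point DFT provides frequency interpolation.

DFT_8([x, 0, ...]) = [0, -5.8284-3.0000i, -6+4i, -0.1716+3.0000i, 0, -0.1716-3.0000i, -6-4i, -5.8284+3.0000i]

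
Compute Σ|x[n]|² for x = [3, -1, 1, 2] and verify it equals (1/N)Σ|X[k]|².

Time domain:
Σ|x[n]|² = |3|² + |-1|² + |1|² + |2|² = 15.0000

Frequency domain:
(1/4)Σ|X[k]|² = (1/4)(|5|² + |2+3i|² + |3|² + |2-3i|²) = (1/4)·60.0000 = 15.0000

Both sides agree, confirming Parseval's theorem.

Σ|x[n]|² = (1/N)Σ|X[k]|² = 15.0000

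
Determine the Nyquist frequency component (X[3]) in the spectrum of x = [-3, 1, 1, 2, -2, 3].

X[3] = Σ(n=0 to 5) x[n] · ω_6^(3n) where ω_6 = e^(-2πi/6)
= (-3)·ω_6^0 + (1)·ω_6^3 + (1)·ω_6^6 + (2)·ω_6^9 + (-2)·ω_6^12 + (3)·ω_6^15

X[3] = -10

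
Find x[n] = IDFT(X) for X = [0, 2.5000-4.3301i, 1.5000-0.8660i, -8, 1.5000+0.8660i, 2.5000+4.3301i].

x[n] = (1/6) Σ(k=0 to 5) X[k] · e^(2πikn/6)

Computing each x[n]:
x[0] = 0
x[1] = 3
x[2] = -1
x[3] = 1
x[4] = -3
x[5] = 0

x = [0, 3, -1, 1, -3, 0]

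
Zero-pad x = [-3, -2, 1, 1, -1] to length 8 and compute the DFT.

Original 5-point DFT: [-4, -5.5451+0.9511i, 0.0451+0.5878i, 0.0451-0.5878i, -5.5451-0.9511i]
Zero-padded 8-point DFT provides frequency interpolation.

DFT_8([x, 0, ...]) = [-4, -4.1213-0.2929i, -5+3i, 0.1213+1.7071i, -2, 0.1213-1.7071i, -5-3i, -4.1213+0.2929i]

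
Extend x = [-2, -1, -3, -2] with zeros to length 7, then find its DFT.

Original 4-point DFT: [-8, 1-1i, -2, 1+1i]
Zero-padded 7-point DFT provides frequency interpolation.

DFT_7([x, 0, ...]) = [-8, -0.1540+4.5744i, -0.3216-1.8904i, -2.5245+0.0382i, -2.5245-0.0382i, -0.3216+1.8904i, -0.1540-4.5744i]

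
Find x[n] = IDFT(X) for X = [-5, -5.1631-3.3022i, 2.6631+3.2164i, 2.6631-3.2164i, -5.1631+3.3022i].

x[n] = (1/5) Σ(k=0 to 4) X[k] · e^(2πikn/5)

Computing each x[n]:
x[0] = -2
x[1] = -2
x[2] = 3
x[3] = -1
x[4] = -3

x = [-2, -2, 3, -1, -3]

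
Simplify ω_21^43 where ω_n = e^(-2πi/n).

Since ω_21^21 = 1, powers reduce modulo 21.
43 mod 21 = 1
So ω_21^43 = ω_21^1 = e^(-2πi·1/21)

ω_21^43 = ω_21^1 = 0.9556-0.2948i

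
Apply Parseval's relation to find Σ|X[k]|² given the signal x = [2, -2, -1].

Parseval: Σ|x[n]|² = (1/N)Σ|X[k]|², so Σ|X[k]|² = N·Σ|x[n]|² = 3·9.0000

Σ|X[k]|² = N·Σ|x[n]|² = 3·9.0000 = 27.0000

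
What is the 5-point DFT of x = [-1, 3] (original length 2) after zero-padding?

Original 2-point DFT: [2, -4]
Zero-padded 5-point DFT provides frequency interpolation.

DFT_5([x, 0, ...]) = [2, -0.0729-2.8532i, -3.4271-1.7634i, -3.4271+1.7634i, -0.0729+2.8532i]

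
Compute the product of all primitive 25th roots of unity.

The primitive 25th roots of unity are ω_25^k for k coprime to 25: k ∈ {1, 2, 3, 4, 6, 7, 8, 9, 11, 12, 13, 14, 16, 17, 18, 19, 21, 22, 23, 24}
Their product equals the constant term of the cyclotomic polynomial Φ_25(x) up to sign.
For n ≥ 3, the product of all primitive nth roots of unity is 1. (For n=1 it is 1; for n=2 it is -1.)

1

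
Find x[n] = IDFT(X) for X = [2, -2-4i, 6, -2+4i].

x[n] = (1/4) Σ(k=0 to 3) X[k] · e^(2πikn/4)

Computing each x[n]:
x[0] = 1
x[1] = 1
x[2] = 3
x[3] = -3

x = [1, 1, 3, -3]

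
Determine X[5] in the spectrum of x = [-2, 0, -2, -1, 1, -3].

X[5] = Σ(n=0 to 5) x[n] · ω_6^(5n) where ω_6 = e^(-2πi/6)
= (-2)·ω_6^0 + (0)·ω_6^5 + (-2)·ω_6^10 + (-1)·ω_6^15 + (1)·ω_6^20 + (-3)·ω_6^25

X[5] = -2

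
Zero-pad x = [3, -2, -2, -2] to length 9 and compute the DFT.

Original 4-point DFT: [-3, 5, 5, 5]
Zero-padded 9-point DFT provides frequency interpolation.

DFT_9([x, 0, ...]) = [-3, 2.1206+4.9872i, 5.5321+0.9216i, 3, 4.3473+1.1305i, 4.3473-1.1305i, 3, 5.5321-0.9216i, 2.1206-4.9872i]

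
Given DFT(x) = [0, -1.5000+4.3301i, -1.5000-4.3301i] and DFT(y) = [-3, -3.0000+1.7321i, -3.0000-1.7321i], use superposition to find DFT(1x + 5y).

By linearity: DFT(1x + 5y) = 1·DFT(x) + 5·DFT(y)
= 1·[0, -1.5000+4.3301i, -1.5000-4.3301i] + 5·[-3, -3.0000+1.7321i, -3.0000-1.7321i]

Computing element-wise:
Z[0] = 1·(0) + 5·(-3) = -15
Z[1] = 1·(-1.5000+4.3301i) + 5·(-3.0000+1.7321i) = -16.5000+12.9906i
Z[2] = 1·(-1.5000-4.3301i) + 5·(-3.0000-1.7321i) = -16.5000-12.9906i

DFT(1x + 5y) = 1·X + 5·Y = [-15, -16.5000+12.9906i, -16.5000-12.9906i]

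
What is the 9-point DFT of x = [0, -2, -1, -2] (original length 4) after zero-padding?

Original 4-point DFT: [-5, 1, 3, 1]
Zero-padded 9-point DFT provides frequency interpolation.

DFT_9([x, 0, ...]) = [-5, -0.7057+4.0024i, 1.5924+0.5796i, -0.5000+0.8660i, 2.1133+1.7733i, 2.1133-1.7733i, -0.5000-0.8660i, 1.5924-0.5796i, -0.7057-4.0024i]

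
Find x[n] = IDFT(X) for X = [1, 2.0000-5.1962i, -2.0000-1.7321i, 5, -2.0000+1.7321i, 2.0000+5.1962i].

x[n] = (1/6) Σ(k=0 to 5) X[k] · e^(2πikn/6)

Computing each x[n]:
x[0] = 1
x[1] = 2
x[2] = 2
x[3] = -2
x[4] = 0
x[5] = -2

x = [1, 2, 2, -2, 0, -2]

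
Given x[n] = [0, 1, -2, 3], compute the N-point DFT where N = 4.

X[k] = Σ(n=0 to 3) x[n] · ω_4^(nk)
where ω_4 = e^(-2πi/4)

Computing each X[k]:
X[0] = 2
X[1] = 2+2i
X[2] = -6
X[3] = 2-2i

X = [2, 2+2i, -6, 2-2i]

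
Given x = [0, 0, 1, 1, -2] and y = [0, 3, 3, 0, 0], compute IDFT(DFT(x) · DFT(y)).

(x ⊛ y)[n] = Σ(m=0 to 4) x[m] · y[(n-m) mod 5]

Computing each output sample:
(x ⊛ y)[0] = -3
(x ⊛ y)[1] = -6
(x ⊛ y)[2] = 0
(x ⊛ y)[3] = 3
(x ⊛ y)[4] = 6

x ⊛ y = [-3, -6, 0, 3, 6]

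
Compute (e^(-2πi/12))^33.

Since ω_12^12 = 1, powers reduce modulo 12.
33 mod 12 = 9
So ω_12^33 = ω_12^9 = e^(-2πi·9/12)

ω_12^33 = ω_12^9 = 1i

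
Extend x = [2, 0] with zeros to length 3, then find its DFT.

Original 2-point DFT: [2, 2]
Zero-padded 3-point DFT provides frequency interpolation.

DFT_3([x, 0, ...]) = [2, 2, 2]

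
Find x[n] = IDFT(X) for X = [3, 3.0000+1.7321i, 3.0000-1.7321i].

x[n] = (1/3) Σ(k=0 to 2) X[k] · e^(2πikn/3)

Computing each x[n]:
x[0] = 3
x[1] = -1
x[2] = 1

x = [3, -1, 1]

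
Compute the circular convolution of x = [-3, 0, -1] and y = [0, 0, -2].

(x ⊛ y)[n] = Σ(m=0 to 2) x[m] · y[(n-m) mod 3]

Computing each output sample:
(x ⊛ y)[0] = 0
(x ⊛ y)[1] = 2
(x ⊛ y)[2] = 6

x ⊛ y = [0, 2, 6]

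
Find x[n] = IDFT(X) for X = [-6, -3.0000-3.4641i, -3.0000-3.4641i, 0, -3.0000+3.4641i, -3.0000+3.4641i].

x[n] = (1/6) Σ(k=0 to 5) X[k] · e^(2πikn/6)

Computing each x[n]:
x[0] = -3
x[1] = 1
x[2] = 0
x[3] = -1
x[4] = 0
x[5] = -3

x = [-3, 1, 0, -1, 0, -3]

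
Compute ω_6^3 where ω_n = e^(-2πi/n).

ω_6^3 = e^(-2πi·3/6)
= cos(-2π·3/6) + i·sin(-2π·3/6)
= cos(-6π/6) + i·sin(-6π/6)

ω_6^3 = cos(-6π/6) + i·sin(-6π/6) = -1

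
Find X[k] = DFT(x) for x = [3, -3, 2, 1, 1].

X[k] = Σ(n=0 to 4) x[n] · ω_5^(nk)
where ω_5 = e^(-2πi/5)

Computing each X[k]:
X[0] = 4
X[1] = -0.0451+3.2164i
X[2] = 5.5451+3.3022i
X[3] = 5.5451-3.3022i
X[4] = -0.0451-3.2164i

X = [4, -0.0451+3.2164i, 5.5451+3.3022i, 5.5451-3.3022i, -0.0451-3.2164i]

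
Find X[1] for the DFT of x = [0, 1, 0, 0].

X[1] = Σ(n=0 to 3) x[n] · ω_4^(1n) where ω_4 = e^(-2πi/4)
= (0)·ω_4^0 + (1)·ω_4^1 + (0)·ω_4^2 + (0)·ω_4^3

X[1] = -1i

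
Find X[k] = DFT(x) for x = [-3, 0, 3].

X[k] = Σ(n=0 to 2) x[n] · ω_3^(nk)
where ω_3 = e^(-2πi/3)

Computing each X[k]:
X[0] = 0
X[1] = -4.5000+2.5981i
X[2] = -4.5000-2.5981i

X = [0, -4.5000+2.5981i, -4.5000-2.5981i]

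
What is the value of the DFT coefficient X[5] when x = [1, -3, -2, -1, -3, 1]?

X[5] = Σ(n=0 to 5) x[n] · ω_6^(5n) where ω_6 = e^(-2πi/6)
= (1)·ω_6^0 + (-3)·ω_6^5 + (-2)·ω_6^10 + (-1)·ω_6^15 + (-3)·ω_6^20 + (1)·ω_6^25

X[5] = 3.5000-2.5981i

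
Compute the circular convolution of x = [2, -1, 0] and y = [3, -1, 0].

(x ⊛ y)[n] = Σ(m=0 to 2) x[m] · y[(n-m) mod 3]

Computing each output sample:
(x ⊛ y)[0] = 6
(x ⊛ y)[1] = -5
(x ⊛ y)[2] = 1

x ⊛ y = [6, -5, 1]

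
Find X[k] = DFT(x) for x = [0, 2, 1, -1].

X[k] = Σ(n=0 to 3) x[n] · ω_4^(nk)
where ω_4 = e^(-2πi/4)

Computing each X[k]:
X[0] = 2
X[1] = -1-3i
X[2] = 0
X[3] = -1+3i

X = [2, -1-3i, 0, -1+3i]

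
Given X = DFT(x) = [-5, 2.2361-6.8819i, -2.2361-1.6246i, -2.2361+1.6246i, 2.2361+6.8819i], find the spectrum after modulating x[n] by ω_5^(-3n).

Modulation property: DFT(ω_5^(-3n)·x[n]) = X[(k-3) mod 5], so circularly shift X by 3 positions.

X[k-3] = [-2.2361-1.6246i, -2.2361+1.6246i, 2.2361+6.8819i, -5, 2.2361-6.8819i]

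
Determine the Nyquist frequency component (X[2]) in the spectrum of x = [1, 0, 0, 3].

X[2] = Σ(n=0 to 3) x[n] · ω_4^(2n) where ω_4 = e^(-2πi/4)
= (1)·ω_4^0 + (0)·ω_4^2 + (0)·ω_4^4 + (3)·ω_4^6

X[2] = -2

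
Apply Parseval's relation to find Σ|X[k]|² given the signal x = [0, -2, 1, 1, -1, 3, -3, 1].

Parseval: Σ|x[n]|² = (1/N)Σ|X[k]|², so Σ|X[k]|² = N·Σ|x[n]|² = 8·26.0000

Σ|X[k]|² = N·Σ|x[n]|² = 8·26.0000 = 208.0000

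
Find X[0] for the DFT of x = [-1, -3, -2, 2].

X[0] = Σ(n=0 to 3) x[n] · ω_4^0 = Σ x[n]
= (-1) + (-3) + (-2) + (2)

X[0] = -4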